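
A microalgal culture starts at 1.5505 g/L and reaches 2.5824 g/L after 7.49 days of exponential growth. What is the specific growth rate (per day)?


mu = ln(X2/X1) / dt
= ln(2.5824/1.5505) / 7.49
= 0.0681 per day

0.0681 per day


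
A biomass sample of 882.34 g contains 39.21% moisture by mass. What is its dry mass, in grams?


Wd = Ww * (1 - MC/100)
= 882.34 * (1 - 39.21/100)
= 536.3745 g

536.3745 g


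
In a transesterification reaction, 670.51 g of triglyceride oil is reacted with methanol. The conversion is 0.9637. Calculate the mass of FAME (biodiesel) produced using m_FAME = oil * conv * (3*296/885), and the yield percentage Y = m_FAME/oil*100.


m_FAME = oil * conv * (3 * 296 / 885) = oil * conv * (888/885)
= 670.51 * 0.9637 * 888 / 885
= 648.3609 g
Y = m_FAME / oil * 100 = conv * (888/885) * 100
= 0.9637 * 888 / 885 * 100
= 96.70%

648.3609 g FAME; Y = 96.70%


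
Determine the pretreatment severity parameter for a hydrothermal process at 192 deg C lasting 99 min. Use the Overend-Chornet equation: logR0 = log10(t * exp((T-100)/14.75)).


logR0 = log10(t * exp((T - 100) / 14.75))
= log10(99 * exp((192 - 100) / 14.75))
= 4.7045

4.7045


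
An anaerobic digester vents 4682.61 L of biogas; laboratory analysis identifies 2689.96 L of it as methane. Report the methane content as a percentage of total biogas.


CH4% = V_CH4 / V_total * 100
= 2689.96 / 4682.61 * 100
= 57.4457%

57.4457%


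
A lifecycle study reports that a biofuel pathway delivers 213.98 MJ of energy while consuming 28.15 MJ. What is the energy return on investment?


EROI = E_out / E_in
= 213.98 / 28.15
= 7.6014

7.6014


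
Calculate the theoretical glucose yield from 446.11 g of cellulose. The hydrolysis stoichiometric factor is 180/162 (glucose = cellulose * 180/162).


glucose = cellulose * 180/162
= 446.11 * 180/162
= 495.6778 g

495.6778 g


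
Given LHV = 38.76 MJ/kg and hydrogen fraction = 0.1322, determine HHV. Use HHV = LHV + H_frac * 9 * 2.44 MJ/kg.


HHV = LHV + H_frac * 9 * 2.44
= 38.76 + 0.1322 * 9 * 2.44
= 41.6631 MJ/kg

41.6631 MJ/kg


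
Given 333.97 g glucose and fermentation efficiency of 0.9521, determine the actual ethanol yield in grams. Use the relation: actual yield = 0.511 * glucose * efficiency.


Actual ethanol: m = 0.511 * 333.97 * 0.9521
m = 162.4841 g

162.4841 g


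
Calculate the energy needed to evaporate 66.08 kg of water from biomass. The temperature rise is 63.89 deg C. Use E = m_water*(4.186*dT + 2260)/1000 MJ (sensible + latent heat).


E = m_water * (4.186 * dT + 2260) / 1000
= 66.08 * (4.186 * 63.89 + 2260) / 1000
= 167.0135 MJ

167.0135 MJ


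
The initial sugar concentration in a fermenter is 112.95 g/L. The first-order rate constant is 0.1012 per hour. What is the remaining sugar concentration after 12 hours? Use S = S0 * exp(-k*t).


S = S0 * exp(-k * t)
S = 112.95 * exp(-0.1012 * 12)
S = 33.5335 g/L

33.5335 g/L


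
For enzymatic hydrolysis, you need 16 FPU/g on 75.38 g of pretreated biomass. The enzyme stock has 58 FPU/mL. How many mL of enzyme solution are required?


V = dosage * m_sub / activity
V = 16 * 75.38 / 58
V = 20.7945 mL

20.7945 mL


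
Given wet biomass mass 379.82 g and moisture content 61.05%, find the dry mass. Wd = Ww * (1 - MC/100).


Wd = Ww * (1 - MC/100)
= 379.82 * (1 - 61.05/100)
= 147.9399 g

147.9399 g


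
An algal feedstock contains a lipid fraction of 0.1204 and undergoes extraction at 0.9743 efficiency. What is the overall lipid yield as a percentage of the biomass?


Y = lipid_content * extraction_eff * 100
= 0.1204 * 0.9743 * 100
= 11.7306%

11.7306%


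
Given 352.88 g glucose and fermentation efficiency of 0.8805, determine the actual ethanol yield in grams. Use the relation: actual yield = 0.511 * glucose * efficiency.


Actual ethanol: m = 0.511 * 352.88 * 0.8805
m = 158.7732 g

158.7732 g


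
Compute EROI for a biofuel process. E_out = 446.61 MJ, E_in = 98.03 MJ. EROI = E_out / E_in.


EROI = E_out / E_in
= 446.61 / 98.03
= 4.5559

4.5559


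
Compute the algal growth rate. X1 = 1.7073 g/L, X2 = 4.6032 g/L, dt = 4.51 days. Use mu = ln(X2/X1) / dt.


mu = ln(X2/X1) / dt
= ln(4.6032/1.7073) / 4.51
= 0.2199 per day

0.2199 per day


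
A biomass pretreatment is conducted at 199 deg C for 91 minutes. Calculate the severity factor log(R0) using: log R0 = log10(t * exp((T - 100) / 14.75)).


logR0 = log10(t * exp((T - 100) / 14.75))
= log10(91 * exp((199 - 100) / 14.75))
= 4.8740

4.8740


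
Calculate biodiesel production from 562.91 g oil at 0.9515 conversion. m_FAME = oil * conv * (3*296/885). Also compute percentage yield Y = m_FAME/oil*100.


m_FAME = oil * conv * (3 * 296 / 885) = oil * conv * (888/885)
= 562.91 * 0.9515 * 888 / 885
= 537.4245 g
Y = m_FAME / oil * 100 = conv * (888/885) * 100
= 0.9515 * 888 / 885 * 100
= 95.47%

537.4245 g FAME; Y = 95.47%


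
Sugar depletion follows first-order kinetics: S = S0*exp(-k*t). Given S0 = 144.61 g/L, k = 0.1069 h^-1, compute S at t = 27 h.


S = S0 * exp(-k * t)
S = 144.61 * exp(-0.1069 * 27)
S = 8.0667 g/L

8.0667 g/L


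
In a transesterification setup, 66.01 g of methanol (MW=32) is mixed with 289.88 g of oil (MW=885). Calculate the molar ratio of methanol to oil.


Molar ratio = n_MeOH / n_oil = (MeOH/32) / (oil/885) = (MeOH * 885) / (32 * oil)
= (66.01 * 885) / (32 * 289.88)
= 6.2977

6.2977


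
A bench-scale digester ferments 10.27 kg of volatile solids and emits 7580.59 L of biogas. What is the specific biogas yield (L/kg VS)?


Y = V / VS
= 7580.59 / 10.27
= 738.1295 L/kg VS

738.1295 L/kg VS


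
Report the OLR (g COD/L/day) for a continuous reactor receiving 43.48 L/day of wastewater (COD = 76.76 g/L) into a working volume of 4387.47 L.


OLR = Q * S / V
= 43.48 * 76.76 / 4387.47
= 0.7607 g/L/day

0.7607 g/L/day


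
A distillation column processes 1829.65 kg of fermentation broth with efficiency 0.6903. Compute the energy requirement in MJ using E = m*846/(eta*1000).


E = m * 846 / (eta * 1000)
= 1829.65 * 846 / (0.6903 * 1000)
= 2242.3351 MJ

2242.3351 MJ


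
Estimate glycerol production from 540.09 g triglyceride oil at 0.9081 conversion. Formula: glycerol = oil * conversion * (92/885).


glycerol = oil * conv * (92/885)
= 540.09 * 0.9081 * 92 / 885
= 50.9852 g

50.9852 g


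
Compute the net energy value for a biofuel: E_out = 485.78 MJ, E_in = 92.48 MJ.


NEV = E_out - E_in
= 485.78 - 92.48
= 393.3000 MJ

393.3000 MJ


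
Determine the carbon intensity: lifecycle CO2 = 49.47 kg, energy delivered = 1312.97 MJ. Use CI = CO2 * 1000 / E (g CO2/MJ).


CI = CO2 * 1000 / E
= 49.47 * 1000 / 1312.97
= 37.6779 g CO2/MJ

37.6779 g CO2/MJ


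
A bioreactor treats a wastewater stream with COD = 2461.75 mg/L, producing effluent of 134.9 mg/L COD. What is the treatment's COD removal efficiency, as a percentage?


eta = (COD_in - COD_out) / COD_in * 100
= (2461.75 - 134.9) / 2461.75 * 100
= 94.5202%

94.5202%


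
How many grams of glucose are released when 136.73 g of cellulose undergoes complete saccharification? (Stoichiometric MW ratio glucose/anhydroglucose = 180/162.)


glucose = cellulose * 180/162
= 136.73 * 180/162
= 151.9222 g

151.9222 g


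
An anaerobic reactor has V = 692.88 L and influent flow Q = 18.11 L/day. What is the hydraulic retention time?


HRT = V / Q
= 692.88 / 18.11
= 38.2595 days

38.2595 days


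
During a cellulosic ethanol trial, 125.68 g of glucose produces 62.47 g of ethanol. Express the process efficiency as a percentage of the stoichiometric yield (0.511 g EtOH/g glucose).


Fermentation efficiency = (actual / (0.511 * glucose)) * 100
= (62.47 / (0.511 * 125.68)) * 100
= 97.2712%

97.2712%


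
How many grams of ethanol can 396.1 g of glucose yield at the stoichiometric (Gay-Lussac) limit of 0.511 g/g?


Theoretical ethanol yield: m_EtOH = 0.511 * m_glucose
m_EtOH = 0.511 * 396.1 = 202.4071 g

202.4071 g


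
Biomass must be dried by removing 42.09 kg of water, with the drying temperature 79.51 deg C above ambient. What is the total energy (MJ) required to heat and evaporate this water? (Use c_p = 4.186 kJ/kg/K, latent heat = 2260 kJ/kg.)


E = m_water * (4.186 * dT + 2260) / 1000
= 42.09 * (4.186 * 79.51 + 2260) / 1000
= 109.1322 MJ

109.1322 MJ


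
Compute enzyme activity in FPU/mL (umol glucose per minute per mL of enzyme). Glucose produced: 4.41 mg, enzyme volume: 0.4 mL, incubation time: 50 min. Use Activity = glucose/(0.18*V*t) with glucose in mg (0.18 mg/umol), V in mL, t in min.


Activity = glucose_mg / (0.18 mg/umol * V_mL * t_min)
= 4.41 / (0.18 * 0.4 * 50)
= 1.2250 FPU/mL

1.2250 FPU/mL


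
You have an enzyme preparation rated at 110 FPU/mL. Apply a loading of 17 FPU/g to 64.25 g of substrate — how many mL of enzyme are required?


V = dosage * m_sub / activity
V = 17 * 64.25 / 110
V = 9.9295 mL

9.9295 mL


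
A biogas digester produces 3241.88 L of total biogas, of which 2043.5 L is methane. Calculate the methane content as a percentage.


CH4% = V_CH4 / V_total * 100
= 2043.5 / 3241.88 * 100
= 63.0344%

63.0344%


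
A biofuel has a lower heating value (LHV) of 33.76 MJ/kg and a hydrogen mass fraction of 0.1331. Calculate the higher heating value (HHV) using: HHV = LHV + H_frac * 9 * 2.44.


HHV = LHV + H_frac * 9 * 2.44
= 33.76 + 0.1331 * 9 * 2.44
= 36.6829 MJ/kg

36.6829 MJ/kg


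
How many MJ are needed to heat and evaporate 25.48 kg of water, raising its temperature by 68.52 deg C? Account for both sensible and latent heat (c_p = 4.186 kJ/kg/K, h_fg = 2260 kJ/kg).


E = m_water * (4.186 * dT + 2260) / 1000
= 25.48 * (4.186 * 68.52 + 2260) / 1000
= 64.8931 MJ

64.8931 MJ


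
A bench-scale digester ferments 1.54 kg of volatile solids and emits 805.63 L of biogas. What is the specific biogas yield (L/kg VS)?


Y = V / VS
= 805.63 / 1.54
= 523.1364 L/kg VS

523.1364 L/kg VS


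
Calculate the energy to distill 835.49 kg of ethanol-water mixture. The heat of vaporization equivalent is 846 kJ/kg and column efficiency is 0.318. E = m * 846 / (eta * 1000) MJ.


E = m * 846 / (eta * 1000)
= 835.49 * 846 / (0.318 * 1000)
= 2222.7187 MJ

2222.7187 MJ


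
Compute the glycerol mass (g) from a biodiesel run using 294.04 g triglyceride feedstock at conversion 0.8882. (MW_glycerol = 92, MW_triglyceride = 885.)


glycerol = oil * conv * (92/885)
= 294.04 * 0.8882 * 92 / 885
= 27.1495 g

27.1495 g


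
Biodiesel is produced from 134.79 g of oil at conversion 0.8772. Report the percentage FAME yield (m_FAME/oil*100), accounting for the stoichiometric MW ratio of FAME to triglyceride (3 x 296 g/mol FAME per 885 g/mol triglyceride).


m_FAME = oil * conv * (3 * 296 / 885) = oil * conv * (888/885)
= 134.79 * 0.8772 * 888 / 885
= 118.6386 g
Y = m_FAME / oil * 100 = conv * (888/885) * 100
= 0.8772 * 888 / 885 * 100
= 88.02%

88.02%


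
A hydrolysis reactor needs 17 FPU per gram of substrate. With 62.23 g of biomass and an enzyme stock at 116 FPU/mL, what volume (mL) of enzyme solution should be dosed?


V = dosage * m_sub / activity
V = 17 * 62.23 / 116
V = 9.1199 mL

9.1199 mL


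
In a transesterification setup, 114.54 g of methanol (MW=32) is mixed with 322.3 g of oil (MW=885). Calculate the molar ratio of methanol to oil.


Molar ratio = n_MeOH / n_oil = (MeOH/32) / (oil/885) = (MeOH * 885) / (32 * oil)
= (114.54 * 885) / (32 * 322.3)
= 9.8286

9.8286


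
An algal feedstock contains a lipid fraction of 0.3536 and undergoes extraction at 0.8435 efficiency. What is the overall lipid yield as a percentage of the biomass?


Y = lipid_content * extraction_eff * 100
= 0.3536 * 0.8435 * 100
= 29.8262%

29.8262%


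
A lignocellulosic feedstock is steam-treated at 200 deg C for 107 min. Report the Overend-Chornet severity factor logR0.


logR0 = log10(t * exp((T - 100) / 14.75))
= log10(107 * exp((200 - 100) / 14.75))
= 4.9738

4.9738


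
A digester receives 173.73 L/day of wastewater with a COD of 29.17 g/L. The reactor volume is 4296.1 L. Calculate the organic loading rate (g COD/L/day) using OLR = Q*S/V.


OLR = Q * S / V
= 173.73 * 29.17 / 4296.1
= 1.1796 g/L/day

1.1796 g/L/day


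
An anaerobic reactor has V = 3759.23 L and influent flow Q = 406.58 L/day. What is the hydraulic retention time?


HRT = V / Q
= 3759.23 / 406.58
= 9.2460 days

9.2460 days


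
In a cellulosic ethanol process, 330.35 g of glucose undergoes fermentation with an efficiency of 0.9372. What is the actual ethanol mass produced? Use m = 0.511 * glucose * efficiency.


Actual ethanol: m = 0.511 * 330.35 * 0.9372
m = 158.2077 g

158.2077 g


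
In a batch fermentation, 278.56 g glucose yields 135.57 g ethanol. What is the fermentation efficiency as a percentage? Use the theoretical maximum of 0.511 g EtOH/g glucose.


Fermentation efficiency = (actual / (0.511 * glucose)) * 100
= (135.57 / (0.511 * 278.56)) * 100
= 95.2410%

95.2410%


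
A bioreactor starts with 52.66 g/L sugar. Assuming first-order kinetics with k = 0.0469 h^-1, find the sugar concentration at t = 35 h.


S = S0 * exp(-k * t)
S = 52.66 * exp(-0.0469 * 35)
S = 10.1997 g/L

10.1997 g/L


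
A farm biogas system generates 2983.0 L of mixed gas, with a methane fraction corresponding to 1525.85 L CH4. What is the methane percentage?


CH4% = V_CH4 / V_total * 100
= 1525.85 / 2983.0 * 100
= 51.1515%

51.1515%


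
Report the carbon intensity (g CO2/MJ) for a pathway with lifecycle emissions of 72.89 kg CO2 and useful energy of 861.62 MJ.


CI = CO2 * 1000 / E
= 72.89 * 1000 / 861.62
= 84.5965 g CO2/MJ

84.5965 g CO2/MJ


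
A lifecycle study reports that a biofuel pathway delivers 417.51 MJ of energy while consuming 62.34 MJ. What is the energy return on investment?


EROI = E_out / E_in
= 417.51 / 62.34
= 6.6973

6.6973


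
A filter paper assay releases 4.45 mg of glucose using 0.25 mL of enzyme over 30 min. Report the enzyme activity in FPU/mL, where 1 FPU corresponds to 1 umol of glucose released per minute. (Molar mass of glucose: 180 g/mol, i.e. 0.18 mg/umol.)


Activity = glucose_mg / (0.18 mg/umol * V_mL * t_min)
= 4.45 / (0.18 * 0.25 * 30)
= 3.2963 FPU/mL

3.2963 FPU/mL


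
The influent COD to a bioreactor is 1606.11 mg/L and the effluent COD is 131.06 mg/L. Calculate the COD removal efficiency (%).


eta = (COD_in - COD_out) / COD_in * 100
= (1606.11 - 131.06) / 1606.11 * 100
= 91.8399%

91.8399%


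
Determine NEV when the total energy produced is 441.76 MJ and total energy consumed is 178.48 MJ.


NEV = E_out - E_in
= 441.76 - 178.48
= 263.2800 MJ

263.2800 MJ


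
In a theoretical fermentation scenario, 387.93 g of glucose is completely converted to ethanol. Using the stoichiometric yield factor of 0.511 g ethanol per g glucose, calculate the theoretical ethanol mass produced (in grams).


Theoretical ethanol yield: m_EtOH = 0.511 * m_glucose
m_EtOH = 0.511 * 387.93 = 198.2322 g

198.2322 g


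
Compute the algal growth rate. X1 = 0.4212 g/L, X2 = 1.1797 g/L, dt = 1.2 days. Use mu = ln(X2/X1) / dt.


mu = ln(X2/X1) / dt
= ln(1.1797/0.4212) / 1.2
= 0.8583 per day

0.8583 per day


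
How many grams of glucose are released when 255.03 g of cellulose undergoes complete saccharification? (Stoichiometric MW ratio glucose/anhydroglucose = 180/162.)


glucose = cellulose * 180/162
= 255.03 * 180/162
= 283.3667 g

283.3667 g


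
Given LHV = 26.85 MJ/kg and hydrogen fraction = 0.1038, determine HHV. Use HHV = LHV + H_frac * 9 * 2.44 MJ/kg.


HHV = LHV + H_frac * 9 * 2.44
= 26.85 + 0.1038 * 9 * 2.44
= 29.1294 MJ/kg

29.1294 MJ/kg


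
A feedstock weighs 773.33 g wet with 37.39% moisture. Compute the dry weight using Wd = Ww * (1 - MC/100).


Wd = Ww * (1 - MC/100)
= 773.33 * (1 - 37.39/100)
= 484.1819 g

484.1819 g


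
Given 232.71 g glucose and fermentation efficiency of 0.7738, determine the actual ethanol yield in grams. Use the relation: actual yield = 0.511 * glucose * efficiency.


Actual ethanol: m = 0.511 * 232.71 * 0.7738
m = 92.0163 g

92.0163 g


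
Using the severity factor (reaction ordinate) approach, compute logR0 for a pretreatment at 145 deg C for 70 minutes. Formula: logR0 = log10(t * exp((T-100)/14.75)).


logR0 = log10(t * exp((T - 100) / 14.75))
= log10(70 * exp((145 - 100) / 14.75))
= 3.1701

3.1701


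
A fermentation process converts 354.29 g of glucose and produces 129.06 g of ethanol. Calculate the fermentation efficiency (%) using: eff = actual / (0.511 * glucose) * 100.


Fermentation efficiency = (actual / (0.511 * glucose)) * 100
= (129.06 / (0.511 * 354.29)) * 100
= 71.2873%

71.2873%


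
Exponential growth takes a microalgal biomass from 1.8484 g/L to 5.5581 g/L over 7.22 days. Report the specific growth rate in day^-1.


mu = ln(X2/X1) / dt
= ln(5.5581/1.8484) / 7.22
= 0.1525 per day

0.1525 per day


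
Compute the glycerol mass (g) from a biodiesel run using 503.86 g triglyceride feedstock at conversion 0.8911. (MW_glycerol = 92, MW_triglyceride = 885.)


glycerol = oil * conv * (92/885)
= 503.86 * 0.8911 * 92 / 885
= 46.6746 g

46.6746 g


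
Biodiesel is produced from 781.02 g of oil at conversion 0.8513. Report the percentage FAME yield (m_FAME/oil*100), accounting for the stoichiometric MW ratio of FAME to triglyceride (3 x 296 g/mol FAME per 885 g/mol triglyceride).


m_FAME = oil * conv * (3 * 296 / 885) = oil * conv * (888/885)
= 781.02 * 0.8513 * 888 / 885
= 667.1362 g
Y = m_FAME / oil * 100 = conv * (888/885) * 100
= 0.8513 * 888 / 885 * 100
= 85.42%

85.42%


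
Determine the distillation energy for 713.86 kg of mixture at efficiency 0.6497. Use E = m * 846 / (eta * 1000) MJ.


E = m * 846 / (eta * 1000)
= 713.86 * 846 / (0.6497 * 1000)
= 929.5453 MJ

929.5453 MJ


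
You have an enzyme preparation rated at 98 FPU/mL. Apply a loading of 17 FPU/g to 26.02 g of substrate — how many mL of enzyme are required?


V = dosage * m_sub / activity
V = 17 * 26.02 / 98
V = 4.5137 mL

4.5137 mL


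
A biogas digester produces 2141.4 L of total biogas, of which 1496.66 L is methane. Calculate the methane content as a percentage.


CH4% = V_CH4 / V_total * 100
= 1496.66 / 2141.4 * 100
= 69.8917%

69.8917%


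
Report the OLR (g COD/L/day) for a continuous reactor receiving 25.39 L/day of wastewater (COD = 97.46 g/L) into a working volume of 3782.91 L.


OLR = Q * S / V
= 25.39 * 97.46 / 3782.91
= 0.6541 g/L/day

0.6541 g/L/day


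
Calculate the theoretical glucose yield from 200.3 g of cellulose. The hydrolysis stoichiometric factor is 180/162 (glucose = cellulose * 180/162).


glucose = cellulose * 180/162
= 200.3 * 180/162
= 222.5556 g

222.5556 g


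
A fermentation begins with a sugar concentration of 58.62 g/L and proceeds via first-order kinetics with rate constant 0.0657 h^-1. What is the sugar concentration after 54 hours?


S = S0 * exp(-k * t)
S = 58.62 * exp(-0.0657 * 54)
S = 1.6875 g/L

1.6875 g/L


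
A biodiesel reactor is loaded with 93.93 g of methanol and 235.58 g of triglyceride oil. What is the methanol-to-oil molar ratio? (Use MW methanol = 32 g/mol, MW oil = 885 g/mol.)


Molar ratio = n_MeOH / n_oil = (MeOH/32) / (oil/885) = (MeOH * 885) / (32 * oil)
= (93.93 * 885) / (32 * 235.58)
= 11.0270

11.0270


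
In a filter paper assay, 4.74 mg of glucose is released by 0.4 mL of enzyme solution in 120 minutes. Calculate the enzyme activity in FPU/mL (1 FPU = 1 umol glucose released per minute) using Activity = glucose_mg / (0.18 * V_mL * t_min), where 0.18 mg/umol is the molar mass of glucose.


Activity = glucose_mg / (0.18 mg/umol * V_mL * t_min)
= 4.74 / (0.18 * 0.4 * 120)
= 0.5486 FPU/mL

0.5486 FPU/mL


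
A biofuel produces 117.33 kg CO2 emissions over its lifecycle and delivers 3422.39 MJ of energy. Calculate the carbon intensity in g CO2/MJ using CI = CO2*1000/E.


CI = CO2 * 1000 / E
= 117.33 * 1000 / 3422.39
= 34.2831 g CO2/MJ

34.2831 g CO2/MJ


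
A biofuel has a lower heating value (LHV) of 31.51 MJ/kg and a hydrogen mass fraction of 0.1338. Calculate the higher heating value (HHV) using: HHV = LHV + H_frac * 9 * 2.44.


HHV = LHV + H_frac * 9 * 2.44
= 31.51 + 0.1338 * 9 * 2.44
= 34.4482 MJ/kg

34.4482 MJ/kg


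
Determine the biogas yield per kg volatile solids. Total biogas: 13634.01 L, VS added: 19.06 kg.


Y = V / VS
= 13634.01 / 19.06
= 715.3206 L/kg VS

715.3206 L/kg VS


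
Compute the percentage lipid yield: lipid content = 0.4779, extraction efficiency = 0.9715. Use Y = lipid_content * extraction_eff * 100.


Y = lipid_content * extraction_eff * 100
= 0.4779 * 0.9715 * 100
= 46.4280%

46.4280%


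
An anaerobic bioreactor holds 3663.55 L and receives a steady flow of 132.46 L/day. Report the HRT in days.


HRT = V / Q
= 3663.55 / 132.46
= 27.6578 days

27.6578 days


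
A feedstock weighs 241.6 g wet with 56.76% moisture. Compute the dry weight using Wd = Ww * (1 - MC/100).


Wd = Ww * (1 - MC/100)
= 241.6 * (1 - 56.76/100)
= 104.4678 g

104.4678 g


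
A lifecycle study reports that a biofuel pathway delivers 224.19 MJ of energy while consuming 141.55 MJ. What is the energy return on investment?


EROI = E_out / E_in
= 224.19 / 141.55
= 1.5838

1.5838


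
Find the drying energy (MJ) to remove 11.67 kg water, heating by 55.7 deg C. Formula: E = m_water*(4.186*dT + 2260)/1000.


E = m_water * (4.186 * dT + 2260) / 1000
= 11.67 * (4.186 * 55.7 + 2260) / 1000
= 29.0952 MJ

29.0952 MJ


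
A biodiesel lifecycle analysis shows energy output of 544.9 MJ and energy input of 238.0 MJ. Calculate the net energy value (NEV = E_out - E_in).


NEV = E_out - E_in
= 544.9 - 238.0
= 306.9000 MJ

306.9000 MJ


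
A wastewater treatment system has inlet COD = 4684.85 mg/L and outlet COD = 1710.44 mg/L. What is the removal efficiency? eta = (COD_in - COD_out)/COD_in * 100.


eta = (COD_in - COD_out) / COD_in * 100
= (4684.85 - 1710.44) / 4684.85 * 100
= 63.4900%

63.4900%


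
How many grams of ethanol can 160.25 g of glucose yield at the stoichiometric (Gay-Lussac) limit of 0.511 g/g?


Theoretical ethanol yield: m_EtOH = 0.511 * m_glucose
m_EtOH = 0.511 * 160.25 = 81.8877 g

81.8877 g


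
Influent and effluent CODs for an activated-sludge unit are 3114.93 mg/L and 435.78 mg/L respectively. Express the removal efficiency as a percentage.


eta = (COD_in - COD_out) / COD_in * 100
= (3114.93 - 435.78) / 3114.93 * 100
= 86.0100%

86.0100%


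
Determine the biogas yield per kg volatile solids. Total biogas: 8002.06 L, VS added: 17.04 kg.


Y = V / VS
= 8002.06 / 17.04
= 469.6045 L/kg VS

469.6045 L/kg VS


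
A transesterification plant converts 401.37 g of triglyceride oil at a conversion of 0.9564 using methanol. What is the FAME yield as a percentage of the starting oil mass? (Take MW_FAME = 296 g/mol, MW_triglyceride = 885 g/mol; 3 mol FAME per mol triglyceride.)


m_FAME = oil * conv * (3 * 296 / 885) = oil * conv * (888/885)
= 401.37 * 0.9564 * 888 / 885
= 385.1715 g
Y = m_FAME / oil * 100 = conv * (888/885) * 100
= 0.9564 * 888 / 885 * 100
= 95.96%

95.96%


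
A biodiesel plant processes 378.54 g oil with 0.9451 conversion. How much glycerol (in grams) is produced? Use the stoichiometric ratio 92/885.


glycerol = oil * conv * (92/885)
= 378.54 * 0.9451 * 92 / 885
= 37.1907 g

37.1907 g


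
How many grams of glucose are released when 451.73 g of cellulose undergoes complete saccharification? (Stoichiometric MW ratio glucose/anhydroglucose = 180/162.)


glucose = cellulose * 180/162
= 451.73 * 180/162
= 501.9222 g

501.9222 g


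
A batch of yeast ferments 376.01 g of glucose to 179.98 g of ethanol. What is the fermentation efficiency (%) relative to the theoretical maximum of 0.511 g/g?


Fermentation efficiency = (actual / (0.511 * glucose)) * 100
= (179.98 / (0.511 * 376.01)) * 100
= 93.6707%

93.6707%


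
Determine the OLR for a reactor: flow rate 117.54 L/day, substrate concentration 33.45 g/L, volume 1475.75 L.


OLR = Q * S / V
= 117.54 * 33.45 / 1475.75
= 2.6642 g/L/day

2.6642 g/L/day


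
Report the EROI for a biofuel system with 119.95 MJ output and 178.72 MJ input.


EROI = E_out / E_in
= 119.95 / 178.72
= 0.6712

0.6712


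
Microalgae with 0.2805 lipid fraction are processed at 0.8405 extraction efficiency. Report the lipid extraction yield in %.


Y = lipid_content * extraction_eff * 100
= 0.2805 * 0.8405 * 100
= 23.5760%

23.5760%


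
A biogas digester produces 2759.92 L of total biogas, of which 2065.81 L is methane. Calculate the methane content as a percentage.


CH4% = V_CH4 / V_total * 100
= 2065.81 / 2759.92 * 100
= 74.8504%

74.8504%


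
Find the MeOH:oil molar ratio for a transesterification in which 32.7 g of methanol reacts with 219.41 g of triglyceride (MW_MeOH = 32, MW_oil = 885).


Molar ratio = n_MeOH / n_oil = (MeOH/32) / (oil/885) = (MeOH * 885) / (32 * oil)
= (32.7 * 885) / (32 * 219.41)
= 4.1218

4.1218


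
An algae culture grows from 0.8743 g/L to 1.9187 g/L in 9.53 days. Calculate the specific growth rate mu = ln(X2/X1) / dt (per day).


mu = ln(X2/X1) / dt
= ln(1.9187/0.8743) / 9.53
= 0.0825 per day

0.0825 per day


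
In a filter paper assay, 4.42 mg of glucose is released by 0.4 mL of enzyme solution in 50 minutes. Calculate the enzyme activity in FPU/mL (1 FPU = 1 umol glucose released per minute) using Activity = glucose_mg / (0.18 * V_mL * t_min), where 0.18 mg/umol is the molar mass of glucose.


Activity = glucose_mg / (0.18 mg/umol * V_mL * t_min)
= 4.42 / (0.18 * 0.4 * 50)
= 1.2278 FPU/mL

1.2278 FPU/mL


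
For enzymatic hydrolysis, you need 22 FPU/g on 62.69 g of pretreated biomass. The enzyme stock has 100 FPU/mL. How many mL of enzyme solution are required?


V = dosage * m_sub / activity
V = 22 * 62.69 / 100
V = 13.7918 mL

13.7918 mL


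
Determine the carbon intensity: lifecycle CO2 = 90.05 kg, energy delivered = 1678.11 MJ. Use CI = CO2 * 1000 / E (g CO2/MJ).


CI = CO2 * 1000 / E
= 90.05 * 1000 / 1678.11
= 53.6616 g CO2/MJ

53.6616 g CO2/MJ


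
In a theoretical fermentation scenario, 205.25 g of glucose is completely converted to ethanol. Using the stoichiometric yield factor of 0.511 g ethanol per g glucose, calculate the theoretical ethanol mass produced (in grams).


Theoretical ethanol yield: m_EtOH = 0.511 * m_glucose
m_EtOH = 0.511 * 205.25 = 104.8828 g

104.8828 g


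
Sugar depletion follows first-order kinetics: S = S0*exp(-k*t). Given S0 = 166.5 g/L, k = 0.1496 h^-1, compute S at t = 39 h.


S = S0 * exp(-k * t)
S = 166.5 * exp(-0.1496 * 39)
S = 0.4870 g/L

0.4870 g/L


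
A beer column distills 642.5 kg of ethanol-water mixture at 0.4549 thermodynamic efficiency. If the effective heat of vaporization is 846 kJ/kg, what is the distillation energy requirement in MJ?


E = m * 846 / (eta * 1000)
= 642.5 * 846 / (0.4549 * 1000)
= 1194.8890 MJ

1194.8890 MJ


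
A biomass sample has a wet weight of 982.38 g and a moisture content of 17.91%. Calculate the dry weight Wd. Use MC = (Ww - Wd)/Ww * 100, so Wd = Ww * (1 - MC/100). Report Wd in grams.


Wd = Ww * (1 - MC/100)
= 982.38 * (1 - 17.91/100)
= 806.4357 g

806.4357 g


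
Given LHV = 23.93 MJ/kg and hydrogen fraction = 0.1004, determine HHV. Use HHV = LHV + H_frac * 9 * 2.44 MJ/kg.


HHV = LHV + H_frac * 9 * 2.44
= 23.93 + 0.1004 * 9 * 2.44
= 26.1348 MJ/kg

26.1348 MJ/kg


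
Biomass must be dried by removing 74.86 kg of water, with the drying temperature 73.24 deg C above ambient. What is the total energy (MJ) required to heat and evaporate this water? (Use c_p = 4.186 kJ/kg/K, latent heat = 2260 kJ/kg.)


E = m_water * (4.186 * dT + 2260) / 1000
= 74.86 * (4.186 * 73.24 + 2260) / 1000
= 192.1344 MJ

192.1344 MJ


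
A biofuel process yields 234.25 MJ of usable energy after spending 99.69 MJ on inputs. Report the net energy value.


NEV = E_out - E_in
= 234.25 - 99.69
= 134.5600 MJ

134.5600 MJ


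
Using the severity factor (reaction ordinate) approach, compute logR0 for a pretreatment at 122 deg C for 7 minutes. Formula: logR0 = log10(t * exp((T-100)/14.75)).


logR0 = log10(t * exp((T - 100) / 14.75))
= log10(7 * exp((122 - 100) / 14.75))
= 1.4929

1.4929


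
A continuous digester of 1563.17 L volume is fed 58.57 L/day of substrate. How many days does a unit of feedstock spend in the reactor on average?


HRT = V / Q
= 1563.17 / 58.57
= 26.6889 days

26.6889 days


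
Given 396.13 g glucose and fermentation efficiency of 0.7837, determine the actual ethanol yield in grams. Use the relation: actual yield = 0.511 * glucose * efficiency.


Actual ethanol: m = 0.511 * 396.13 * 0.7837
m = 158.6385 g

158.6385 g


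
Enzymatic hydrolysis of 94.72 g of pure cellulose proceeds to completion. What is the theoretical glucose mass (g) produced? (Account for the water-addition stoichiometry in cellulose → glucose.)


glucose = cellulose * 180/162
= 94.72 * 180/162
= 105.2444 g

105.2444 g


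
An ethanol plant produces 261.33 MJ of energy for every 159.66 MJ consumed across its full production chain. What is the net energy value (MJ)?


NEV = E_out - E_in
= 261.33 - 159.66
= 101.6700 MJ

101.6700 MJ


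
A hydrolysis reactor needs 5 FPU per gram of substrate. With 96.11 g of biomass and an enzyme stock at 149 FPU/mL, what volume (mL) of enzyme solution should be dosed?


V = dosage * m_sub / activity
V = 5 * 96.11 / 149
V = 3.2252 mL

3.2252 mL


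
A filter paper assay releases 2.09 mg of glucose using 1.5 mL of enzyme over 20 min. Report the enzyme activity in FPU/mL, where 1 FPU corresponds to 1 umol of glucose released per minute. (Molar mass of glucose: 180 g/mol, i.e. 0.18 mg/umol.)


Activity = glucose_mg / (0.18 mg/umol * V_mL * t_min)
= 2.09 / (0.18 * 1.5 * 20)
= 0.3870 FPU/mL

0.3870 FPU/mL


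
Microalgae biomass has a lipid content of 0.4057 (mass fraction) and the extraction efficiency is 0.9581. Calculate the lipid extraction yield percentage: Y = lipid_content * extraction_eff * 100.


Y = lipid_content * extraction_eff * 100
= 0.4057 * 0.9581 * 100
= 38.8701%

38.8701%


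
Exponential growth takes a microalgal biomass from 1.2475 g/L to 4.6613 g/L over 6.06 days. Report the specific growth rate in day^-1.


mu = ln(X2/X1) / dt
= ln(4.6613/1.2475) / 6.06
= 0.2175 per day

0.2175 per day


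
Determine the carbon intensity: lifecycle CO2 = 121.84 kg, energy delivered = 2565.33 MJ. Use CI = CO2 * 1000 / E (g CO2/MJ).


CI = CO2 * 1000 / E
= 121.84 * 1000 / 2565.33
= 47.4949 g CO2/MJ

47.4949 g CO2/MJ


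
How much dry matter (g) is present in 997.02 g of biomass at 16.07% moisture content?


Wd = Ww * (1 - MC/100)
= 997.02 * (1 - 16.07/100)
= 836.7989 g

836.7989 g


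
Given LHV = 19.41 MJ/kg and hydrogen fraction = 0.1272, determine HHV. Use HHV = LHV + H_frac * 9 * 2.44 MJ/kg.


HHV = LHV + H_frac * 9 * 2.44
= 19.41 + 0.1272 * 9 * 2.44
= 22.2033 MJ/kg

22.2033 MJ/kg


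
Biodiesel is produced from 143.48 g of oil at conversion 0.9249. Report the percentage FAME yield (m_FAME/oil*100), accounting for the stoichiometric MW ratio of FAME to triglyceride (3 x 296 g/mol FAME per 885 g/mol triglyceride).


m_FAME = oil * conv * (3 * 296 / 885) = oil * conv * (888/885)
= 143.48 * 0.9249 * 888 / 885
= 133.1545 g
Y = m_FAME / oil * 100 = conv * (888/885) * 100
= 0.9249 * 888 / 885 * 100
= 92.80%

92.80%


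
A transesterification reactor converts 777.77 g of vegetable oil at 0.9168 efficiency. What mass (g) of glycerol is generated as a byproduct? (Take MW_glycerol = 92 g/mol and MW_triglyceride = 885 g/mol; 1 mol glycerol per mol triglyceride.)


glycerol = oil * conv * (92/885)
= 777.77 * 0.9168 * 92 / 885
= 74.1260 g

74.1260 g


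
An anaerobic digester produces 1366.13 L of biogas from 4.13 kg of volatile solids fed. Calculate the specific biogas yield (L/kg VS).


Y = V / VS
= 1366.13 / 4.13
= 330.7821 L/kg VS

330.7821 L/kg VS


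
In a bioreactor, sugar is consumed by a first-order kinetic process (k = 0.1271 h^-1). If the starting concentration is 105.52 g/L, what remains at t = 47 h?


S = S0 * exp(-k * t)
S = 105.52 * exp(-0.1271 * 47)
S = 0.2685 g/L

0.2685 g/L


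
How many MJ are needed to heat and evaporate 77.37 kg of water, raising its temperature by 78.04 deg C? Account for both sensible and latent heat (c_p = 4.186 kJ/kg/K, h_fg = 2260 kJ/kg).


E = m_water * (4.186 * dT + 2260) / 1000
= 77.37 * (4.186 * 78.04 + 2260) / 1000
= 200.1311 MJ

200.1311 MJ


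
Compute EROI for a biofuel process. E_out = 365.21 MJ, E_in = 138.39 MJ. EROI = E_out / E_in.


EROI = E_out / E_in
= 365.21 / 138.39
= 2.6390

2.6390


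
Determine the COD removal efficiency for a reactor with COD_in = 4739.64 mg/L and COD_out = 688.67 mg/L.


eta = (COD_in - COD_out) / COD_in * 100
= (4739.64 - 688.67) / 4739.64 * 100
= 85.4700%

85.4700%


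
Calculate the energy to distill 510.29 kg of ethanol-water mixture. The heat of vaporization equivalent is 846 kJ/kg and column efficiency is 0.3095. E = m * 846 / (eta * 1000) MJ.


E = m * 846 / (eta * 1000)
= 510.29 * 846 / (0.3095 * 1000)
= 1394.8476 MJ

1394.8476 MJ


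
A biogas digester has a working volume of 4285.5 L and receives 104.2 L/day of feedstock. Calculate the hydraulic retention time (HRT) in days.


HRT = V / Q
= 4285.5 / 104.2
= 41.1276 days

41.1276 days


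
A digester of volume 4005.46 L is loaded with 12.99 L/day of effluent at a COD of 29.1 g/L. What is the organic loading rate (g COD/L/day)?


OLR = Q * S / V
= 12.99 * 29.1 / 4005.46
= 0.0944 g/L/day

0.0944 g/L/day


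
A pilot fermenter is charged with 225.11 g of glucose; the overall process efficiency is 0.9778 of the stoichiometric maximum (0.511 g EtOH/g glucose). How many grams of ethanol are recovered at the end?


Actual ethanol: m = 0.511 * 225.11 * 0.9778
m = 112.4775 g

112.4775 g


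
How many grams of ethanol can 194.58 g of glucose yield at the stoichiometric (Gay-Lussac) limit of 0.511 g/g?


Theoretical ethanol yield: m_EtOH = 0.511 * m_glucose
m_EtOH = 0.511 * 194.58 = 99.4304 g

99.4304 g


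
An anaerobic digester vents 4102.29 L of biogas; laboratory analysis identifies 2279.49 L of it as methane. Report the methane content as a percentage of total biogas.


CH4% = V_CH4 / V_total * 100
= 2279.49 / 4102.29 * 100
= 55.5663%

55.5663%


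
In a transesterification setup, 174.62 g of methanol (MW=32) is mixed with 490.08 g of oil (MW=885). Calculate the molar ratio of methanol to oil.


Molar ratio = n_MeOH / n_oil = (MeOH/32) / (oil/885) = (MeOH * 885) / (32 * oil)
= (174.62 * 885) / (32 * 490.08)
= 9.8542

9.8542


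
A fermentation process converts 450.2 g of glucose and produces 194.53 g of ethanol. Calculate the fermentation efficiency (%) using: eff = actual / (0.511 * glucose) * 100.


Fermentation efficiency = (actual / (0.511 * glucose)) * 100
= (194.53 / (0.511 * 450.2)) * 100
= 84.5591%

84.5591%


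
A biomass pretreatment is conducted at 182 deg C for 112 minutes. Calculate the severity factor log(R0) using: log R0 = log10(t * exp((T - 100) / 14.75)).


logR0 = log10(t * exp((T - 100) / 14.75))
= log10(112 * exp((182 - 100) / 14.75))
= 4.4636

4.4636


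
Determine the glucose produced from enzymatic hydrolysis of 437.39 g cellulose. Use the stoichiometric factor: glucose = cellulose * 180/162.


glucose = cellulose * 180/162
= 437.39 * 180/162
= 485.9889 g

485.9889 g


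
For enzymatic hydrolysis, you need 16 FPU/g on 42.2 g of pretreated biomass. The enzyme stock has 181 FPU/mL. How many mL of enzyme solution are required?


V = dosage * m_sub / activity
V = 16 * 42.2 / 181
V = 3.7304 mL

3.7304 mL


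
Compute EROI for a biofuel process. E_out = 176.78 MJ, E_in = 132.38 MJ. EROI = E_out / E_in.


EROI = E_out / E_in
= 176.78 / 132.38
= 1.3354

1.3354


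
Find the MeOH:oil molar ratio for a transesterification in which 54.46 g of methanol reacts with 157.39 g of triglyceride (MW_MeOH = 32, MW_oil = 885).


Molar ratio = n_MeOH / n_oil = (MeOH/32) / (oil/885) = (MeOH * 885) / (32 * oil)
= (54.46 * 885) / (32 * 157.39)
= 9.5696

9.5696


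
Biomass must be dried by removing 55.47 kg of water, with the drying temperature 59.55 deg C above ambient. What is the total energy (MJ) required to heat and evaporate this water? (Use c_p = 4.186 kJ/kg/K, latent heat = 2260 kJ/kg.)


E = m_water * (4.186 * dT + 2260) / 1000
= 55.47 * (4.186 * 59.55 + 2260) / 1000
= 139.1896 MJ

139.1896 MJ


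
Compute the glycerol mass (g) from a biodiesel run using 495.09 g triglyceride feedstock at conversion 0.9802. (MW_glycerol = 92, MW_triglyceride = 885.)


glycerol = oil * conv * (92/885)
= 495.09 * 0.9802 * 92 / 885
= 50.4479 g

50.4479 g


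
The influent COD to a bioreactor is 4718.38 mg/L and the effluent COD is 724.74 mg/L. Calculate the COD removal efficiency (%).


eta = (COD_in - COD_out) / COD_in * 100
= (4718.38 - 724.74) / 4718.38 * 100
= 84.6401%

84.6401%


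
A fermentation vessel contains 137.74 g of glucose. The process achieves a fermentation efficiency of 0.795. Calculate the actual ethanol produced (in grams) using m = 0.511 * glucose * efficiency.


Actual ethanol: m = 0.511 * 137.74 * 0.795
m = 55.9562 g

55.9562 g


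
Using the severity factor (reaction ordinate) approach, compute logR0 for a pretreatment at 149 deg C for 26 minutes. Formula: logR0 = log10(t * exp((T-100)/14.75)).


logR0 = log10(t * exp((T - 100) / 14.75))
= log10(26 * exp((149 - 100) / 14.75))
= 2.8577

2.8577


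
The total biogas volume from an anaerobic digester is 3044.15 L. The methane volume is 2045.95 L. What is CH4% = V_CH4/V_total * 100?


CH4% = V_CH4 / V_total * 100
= 2045.95 / 3044.15 * 100
= 67.2092%

67.2092%


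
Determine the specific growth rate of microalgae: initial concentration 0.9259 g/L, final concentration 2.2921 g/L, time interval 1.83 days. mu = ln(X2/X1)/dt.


mu = ln(X2/X1) / dt
= ln(2.2921/0.9259) / 1.83
= 0.4953 per day

0.4953 per day


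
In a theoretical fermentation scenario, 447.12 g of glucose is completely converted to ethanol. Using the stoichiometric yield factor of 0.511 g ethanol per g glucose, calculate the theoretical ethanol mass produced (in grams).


Theoretical ethanol yield: m_EtOH = 0.511 * m_glucose
m_EtOH = 0.511 * 447.12 = 228.4783 g

228.4783 g


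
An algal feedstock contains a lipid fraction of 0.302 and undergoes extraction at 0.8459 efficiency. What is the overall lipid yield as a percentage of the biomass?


Y = lipid_content * extraction_eff * 100
= 0.302 * 0.8459 * 100
= 25.5462%

25.5462%


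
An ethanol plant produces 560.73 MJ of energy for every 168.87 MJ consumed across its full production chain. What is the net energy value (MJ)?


NEV = E_out - E_in
= 560.73 - 168.87
= 391.8600 MJ

391.8600 MJ


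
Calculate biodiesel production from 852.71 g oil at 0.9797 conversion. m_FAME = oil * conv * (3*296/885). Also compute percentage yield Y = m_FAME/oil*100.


m_FAME = oil * conv * (3 * 296 / 885) = oil * conv * (888/885)
= 852.71 * 0.9797 * 888 / 885
= 838.2319 g
Y = m_FAME / oil * 100 = conv * (888/885) * 100
= 0.9797 * 888 / 885 * 100
= 98.30%

838.2319 g FAME; Y = 98.30%


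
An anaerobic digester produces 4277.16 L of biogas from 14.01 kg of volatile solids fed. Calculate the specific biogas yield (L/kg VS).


Y = V / VS
= 4277.16 / 14.01
= 305.2934 L/kg VS

305.2934 L/kg VS


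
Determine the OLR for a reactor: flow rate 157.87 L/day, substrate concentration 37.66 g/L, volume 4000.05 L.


OLR = Q * S / V
= 157.87 * 37.66 / 4000.05
= 1.4863 g/L/day

1.4863 g/L/day


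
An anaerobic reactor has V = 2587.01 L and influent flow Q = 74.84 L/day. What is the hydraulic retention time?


HRT = V / Q
= 2587.01 / 74.84
= 34.5672 days

34.5672 days
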